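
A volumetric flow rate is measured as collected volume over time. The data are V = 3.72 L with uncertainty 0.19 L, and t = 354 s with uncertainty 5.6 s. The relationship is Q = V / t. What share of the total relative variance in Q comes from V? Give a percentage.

91.2%

(δQ/Q)² = (1·δV/V)² + (-1·δt/t)²
  V term: (1×0.0511)² = 0.00261
  t term: (-1×0.0158)² = 0.000250
Total = 0.00286. Share from V = 0.00261/0.00286 = 0.912.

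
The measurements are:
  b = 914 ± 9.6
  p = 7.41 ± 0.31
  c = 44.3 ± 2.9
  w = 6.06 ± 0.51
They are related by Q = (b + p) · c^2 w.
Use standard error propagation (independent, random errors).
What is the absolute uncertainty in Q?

Let u = b + p = 921. δu = √(δb² + δp²) = √(92.2 + 0.0961) = 9.61, so δu/u = 0.0104.
Q is then a monomial in u, c, w:
δQ/Q = √((δu/u)² + (2·δc/c)² + (1·δw/w)²) = √(0.000109 + 0.0171 + 0.00708) = 0.156
Q = 1.1e+07, so δQ = 0.156 × 1.1e+07 = 1.71e+06.

1.71e+06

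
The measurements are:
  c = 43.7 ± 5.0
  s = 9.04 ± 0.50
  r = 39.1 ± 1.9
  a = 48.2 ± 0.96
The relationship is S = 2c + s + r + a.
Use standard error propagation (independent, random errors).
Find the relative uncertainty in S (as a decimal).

0.0557

For a sum/difference, combine absolute errors in quadrature:
  (2·δc)² = 100;  (δs)² = 0.250;  (δr)² = 3.61;  (δa)² = 0.922
δS = √(105) = 10.2
S = 184, so δS/S = 10.2/184 = 0.0557.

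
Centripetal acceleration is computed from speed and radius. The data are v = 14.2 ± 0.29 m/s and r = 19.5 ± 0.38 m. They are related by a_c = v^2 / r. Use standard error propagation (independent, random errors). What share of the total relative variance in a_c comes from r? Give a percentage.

18.5%

(δa_c/a_c)² = (2·δv/v)² + (-1·δr/r)²
  v term: (2×0.0204)² = 0.00167
  r term: (-1×0.0195)² = 0.000380
Total = 0.00205. Share from r = 0.000380/0.00205 = 0.185.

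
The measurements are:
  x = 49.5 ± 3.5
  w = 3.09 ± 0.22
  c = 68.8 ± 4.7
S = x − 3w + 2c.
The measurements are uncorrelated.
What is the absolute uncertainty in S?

S is a linear combination, so absolute uncertainties add in quadrature:
  (δx)² = 12.2;  (3·δw)² = 0.436;  (2·δc)² = 88.4
δS = √(101) = 10.1

10.1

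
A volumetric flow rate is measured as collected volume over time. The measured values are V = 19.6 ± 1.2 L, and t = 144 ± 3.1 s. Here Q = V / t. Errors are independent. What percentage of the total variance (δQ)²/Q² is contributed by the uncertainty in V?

89.0%

(δQ/Q)² = (1·δV/V)² + (-1·δt/t)²
  V term: (1×0.0612)² = 0.00375
  t term: (-1×0.0215)² = 0.000463
Total = 0.00421. Share from V = 0.00375/0.00421 = 0.890.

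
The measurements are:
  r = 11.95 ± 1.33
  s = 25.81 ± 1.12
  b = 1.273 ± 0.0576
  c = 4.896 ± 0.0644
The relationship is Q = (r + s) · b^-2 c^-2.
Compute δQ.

0.102

Let u = r + s = 37.76. δu = √(δr² + δs²) = √(1.77 + 1.25) = 1.74, so δu/u = 0.0460.
Q is then a monomial in u, b, c:
δQ/Q = √((δu/u)² + (-2·δb/b)² + (-2·δc/c)²) = √(0.00212 + 0.00819 + 0.000692) = 0.105
Q = 0.9721, so δQ = 0.105 × 0.9721 = 0.102.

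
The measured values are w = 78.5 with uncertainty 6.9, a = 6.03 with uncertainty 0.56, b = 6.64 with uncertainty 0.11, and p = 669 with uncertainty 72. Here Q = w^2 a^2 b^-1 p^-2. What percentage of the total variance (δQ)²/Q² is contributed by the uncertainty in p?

(δQ/Q)² = (2·δw/w)² + (2·δa/a)² + (-1·δb/b)² + (-2·δp/p)²
  w term: (2×0.0879)² = 0.0309
  a term: (2×0.0929)² = 0.0345
  b term: (-1×0.0166)² = 0.000274
  p term: (-2×0.108)² = 0.0463
Total = 0.112. Share from p = 0.0463/0.112 = 0.414.

41.4%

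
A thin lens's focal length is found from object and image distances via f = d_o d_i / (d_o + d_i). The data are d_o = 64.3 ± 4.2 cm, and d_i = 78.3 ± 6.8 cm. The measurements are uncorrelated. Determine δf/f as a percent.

5.31%

∂f/∂d_o = (d_i/(d_o+d_i))² = 0.301;  ∂f/∂d_i = (d_o/(d_o+d_i))² = 0.203
δf = √((∂f/∂d_o · δd_o)² + (∂f/∂d_i · δd_i)²) = √(1.60 + 1.91) = 1.87 cm
f = 35.3 cm, so δf/f = 1.87/35.3 = 0.0531.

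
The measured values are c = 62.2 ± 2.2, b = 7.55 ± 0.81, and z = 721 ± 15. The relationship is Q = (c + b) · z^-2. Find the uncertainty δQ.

Let u = c + b = 69.8. δu = √(δc² + δb²) = √(4.84 + 0.656) = 2.34, so δu/u = 0.0336.
Q is then a monomial in u, z:
δQ/Q = √((δu/u)² + (-2·δz/z)²) = √(0.00113 + 0.00173) = 0.0535
Q = 0.000134, so δQ = 0.0535 × 0.000134 = 7.18e-06.

7.18e-06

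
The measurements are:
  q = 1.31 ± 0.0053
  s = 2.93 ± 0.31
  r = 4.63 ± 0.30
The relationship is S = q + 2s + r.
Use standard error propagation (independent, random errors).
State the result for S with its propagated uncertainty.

Each term contributes (cᵢ δxᵢ)² to (δS)²:
  (δq)² = 2.81e-05;  (2·δs)² = 0.384;  (δr)² = 0.0900
δS = √(0.474) = 0.689
S = 11.8.

11.8 ± 0.689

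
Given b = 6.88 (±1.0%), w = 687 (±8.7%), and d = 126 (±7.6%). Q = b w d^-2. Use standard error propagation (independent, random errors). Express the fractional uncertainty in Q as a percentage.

17.5%

For a monomial Q ∝ b, w, d^-2, fractional errors add in quadrature:
  (1·δb/b)² = (1×0.0100)² = 0.000100;  (1·δw/w)² = (1×0.0870)² = 0.00757;  (-2·δd/d)² = (-2×0.0760)² = 0.0231
δQ/Q = √(0.0308) = 0.175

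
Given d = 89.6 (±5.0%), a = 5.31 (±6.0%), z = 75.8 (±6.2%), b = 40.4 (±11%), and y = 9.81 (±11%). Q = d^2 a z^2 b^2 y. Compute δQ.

1.17e+12

Since Q is a product/quotient, work with relative uncertainties:
  (2·δd/d)² = (2×0.0500)² = 0.0100;  (1·δa/a)² = (1×0.0600)² = 0.00360;  (2·δz/z)² = (2×0.0620)² = 0.0154;  (2·δb/b)² = (2×0.110)² = 0.0484;  (1·δy/y)² = (1×0.110)² = 0.0121
δQ/Q = √(0.0895) = 0.299
Q = 3.92e+12, so δQ = 0.299 × 3.92e+12 = 1.17e+12.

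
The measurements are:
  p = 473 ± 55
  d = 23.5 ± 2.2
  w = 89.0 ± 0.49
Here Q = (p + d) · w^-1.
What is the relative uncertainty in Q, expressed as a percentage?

11.1%

Let u = p + d = 496. δu = √(δp² + δd²) = √(3020 + 4.84) = 55.0, so δu/u = 0.111.
Q is then a monomial in u, w:
δQ/Q = √((δu/u)² + (-1·δw/w)²) = √(0.0123 + 3.03e-05) = 0.111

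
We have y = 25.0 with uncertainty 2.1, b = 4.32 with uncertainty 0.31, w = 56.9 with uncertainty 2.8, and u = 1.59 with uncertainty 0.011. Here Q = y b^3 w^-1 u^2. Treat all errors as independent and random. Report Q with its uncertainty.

89.6 ± 21.2

Each factor contributes (exponent × relative error)² to (δQ/Q)²:
  (1·δy/y)² = (1×0.0840)² = 0.00706;  (3·δb/b)² = (3×0.0718)² = 0.0463;  (-1·δw/w)² = (-1×0.0492)² = 0.00242;  (2·δu/u)² = (2×0.00692)² = 0.000191
δQ/Q = √(0.0560) = 0.237
Q = 89.6, so δQ = 0.237 × 89.6 = 21.2.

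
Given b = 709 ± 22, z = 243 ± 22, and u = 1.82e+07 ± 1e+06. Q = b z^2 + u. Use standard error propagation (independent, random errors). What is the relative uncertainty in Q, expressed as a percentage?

Let p = b·z^2 = 4.19e+07. δp/p = √((1·δb/b)² + (2·δz/z)²) = √(0.000963 + 0.0328) = 0.184, so δp = 7.69e+06.
Q = p + u: δQ = √(δp² + δu²) = √(5.92e+13 + 1e+12) = 7.76e+06
Q = 6.01e+07, so δQ/Q = 7.76e+06/6.01e+07 = 0.129.

12.9%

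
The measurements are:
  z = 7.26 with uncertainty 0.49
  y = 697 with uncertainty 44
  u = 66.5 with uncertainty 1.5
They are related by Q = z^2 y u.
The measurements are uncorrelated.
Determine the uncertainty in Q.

For a monomial Q ∝ z^2, y, u, fractional errors add in quadrature:
  (2·δz/z)² = (2×0.0675)² = 0.0182;  (1·δy/y)² = (1×0.0631)² = 0.00399;  (1·δu/u)² = (1×0.0226)² = 0.000509
δQ/Q = √(0.0227) = 0.151
Q = 2.44e+06, so δQ = 0.151 × 2.44e+06 = 3.68e+05.

3.68e+05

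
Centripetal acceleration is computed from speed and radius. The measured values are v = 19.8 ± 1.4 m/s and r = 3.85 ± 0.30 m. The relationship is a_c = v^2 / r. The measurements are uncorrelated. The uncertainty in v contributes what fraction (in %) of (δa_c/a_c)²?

(δa_c/a_c)² = (2·δv/v)² + (-1·δr/r)²
  v term: (2×0.0707)² = 0.0200
  r term: (-1×0.0779)² = 0.00607
Total = 0.0261. Share from v = 0.0200/0.0261 = 0.767.

76.7%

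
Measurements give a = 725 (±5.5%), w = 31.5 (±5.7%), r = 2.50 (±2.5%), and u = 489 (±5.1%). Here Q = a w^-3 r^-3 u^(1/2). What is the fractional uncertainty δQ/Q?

Since Q is a product/quotient, work with relative uncertainties:
  (1·δa/a)² = (1×0.0550)² = 0.00302;  (-3·δw/w)² = (-3×0.0570)² = 0.0292;  (-3·δr/r)² = (-3×0.0250)² = 0.00563;  (½·δu/u)² = (0.5×0.0510)² = 0.000650
δQ/Q = √(0.0385) = 0.196

0.196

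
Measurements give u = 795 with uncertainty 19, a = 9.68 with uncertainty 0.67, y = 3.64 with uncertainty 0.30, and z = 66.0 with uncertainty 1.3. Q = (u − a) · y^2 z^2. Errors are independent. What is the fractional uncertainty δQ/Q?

Let w = u − a = 785. δw = √(δu² + δa²) = √(361 + 0.449) = 19.0, so δw/w = 0.0242.
Q is then a monomial in w, y, z:
δQ/Q = √((δw/w)² + (2·δy/y)² + (2·δz/z)²) = √(0.000586 + 0.0272 + 0.00155) = 0.171

0.171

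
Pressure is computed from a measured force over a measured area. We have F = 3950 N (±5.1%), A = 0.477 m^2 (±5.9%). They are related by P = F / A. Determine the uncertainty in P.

Since P is a product/quotient, work with relative uncertainties:
  (1·δF/F)² = (1×0.0510)² = 0.00260;  (-1·δA/A)² = (-1×0.0590)² = 0.00348
δP/P = √(0.00608) = 0.0780
P = 8280 Pa, so δP = 0.0780 × 8280 = 646 Pa.

646 Pa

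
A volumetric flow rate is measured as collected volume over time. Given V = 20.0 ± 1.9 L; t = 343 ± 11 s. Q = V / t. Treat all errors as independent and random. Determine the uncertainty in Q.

Since Q is a product/quotient, work with relative uncertainties:
  (1·δV/V)² = (1×0.0950)² = 0.00903;  (-1·δt/t)² = (-1×0.0321)² = 0.00103
δQ/Q = √(0.0101) = 0.100
Q = 0.0583 L/s, so δQ = 0.100 × 0.0583 = 0.00585 L/s.

0.00585 L/s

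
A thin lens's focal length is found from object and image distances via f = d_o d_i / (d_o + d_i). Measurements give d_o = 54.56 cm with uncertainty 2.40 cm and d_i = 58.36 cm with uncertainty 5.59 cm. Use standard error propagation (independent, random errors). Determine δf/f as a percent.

∂f/∂d_o = (d_i/(d_o+d_i))² = 0.267;  ∂f/∂d_i = (d_o/(d_o+d_i))² = 0.233
δf = √((∂f/∂d_o · δd_o)² + (∂f/∂d_i · δd_i)²) = √(0.411 + 1.70) = 1.45 cm
f = 28.20 cm, so δf/f = 1.45/28.20 = 0.0516.

5.16%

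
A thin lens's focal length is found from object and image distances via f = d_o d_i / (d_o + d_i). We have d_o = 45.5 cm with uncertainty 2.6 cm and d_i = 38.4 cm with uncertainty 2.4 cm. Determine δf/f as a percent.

4.28%

∂f/∂d_o = (d_i/(d_o+d_i))² = 0.209;  ∂f/∂d_i = (d_o/(d_o+d_i))² = 0.294
δf = √((∂f/∂d_o · δd_o)² + (∂f/∂d_i · δd_i)²) = √(0.297 + 0.498) = 0.892 cm
f = 20.8 cm, so δf/f = 0.892/20.8 = 0.0428.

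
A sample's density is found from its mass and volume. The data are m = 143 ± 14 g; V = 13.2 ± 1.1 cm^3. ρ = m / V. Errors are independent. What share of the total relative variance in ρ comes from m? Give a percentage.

58.0%

(δρ/ρ)² = (1·δm/m)² + (-1·δV/V)²
  m term: (1×0.0979)² = 0.00958
  V term: (-1×0.0833)² = 0.00694
Total = 0.0165. Share from m = 0.00958/0.0165 = 0.580.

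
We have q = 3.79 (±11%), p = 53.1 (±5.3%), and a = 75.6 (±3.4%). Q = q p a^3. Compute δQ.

1.38e+07

Since Q is a product/quotient, work with relative uncertainties:
  (1·δq/q)² = (1×0.110)² = 0.0121;  (1·δp/p)² = (1×0.0530)² = 0.00281;  (3·δa/a)² = (3×0.0340)² = 0.0104
δQ/Q = √(0.0253) = 0.159
Q = 8.7e+07, so δQ = 0.159 × 8.7e+07 = 1.38e+07.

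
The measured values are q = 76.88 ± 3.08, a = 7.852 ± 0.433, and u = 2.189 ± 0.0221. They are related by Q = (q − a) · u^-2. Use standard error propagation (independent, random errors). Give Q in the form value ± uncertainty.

14.41 ± 0.711

Let w = q − a = 69.03. δw = √(δq² + δa²) = √(9.49 + 0.187) = 3.11, so δw/w = 0.0451.
Q is then a monomial in w, u:
δQ/Q = √((δw/w)² + (-2·δu/u)²) = √(0.00203 + 0.000408) = 0.0494
Q = 14.41, so δQ = 0.0494 × 14.41 = 0.711.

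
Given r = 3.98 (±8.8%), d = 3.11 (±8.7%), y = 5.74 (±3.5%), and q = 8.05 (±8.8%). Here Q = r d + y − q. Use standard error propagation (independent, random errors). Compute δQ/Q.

Let p = r·d = 12.4. δp/p = √((1·δr/r)² + (1·δd/d)²) = √(0.00774 + 0.00757) = 0.124, so δp = 1.53.
Q = p + y − q: δQ = √(δp² + δy² + δq²) = √(2.35 + 0.0404 + 0.502) = 1.70
Q = 10.1, so δQ/Q = 1.70/10.1 = 0.169.

0.169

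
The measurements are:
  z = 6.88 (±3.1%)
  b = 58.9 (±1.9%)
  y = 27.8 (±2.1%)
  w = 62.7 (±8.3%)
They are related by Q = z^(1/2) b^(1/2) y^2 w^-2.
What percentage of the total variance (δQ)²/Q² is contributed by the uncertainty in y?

(δQ/Q)² = (½·δz/z)² + (½·δb/b)² + (2·δy/y)² + (-2·δw/w)²
  z term: (0.5×0.0310)² = 0.000240
  b term: (0.5×0.0190)² = 9.02e-05
  y term: (2×0.0210)² = 0.00176
  w term: (-2×0.0830)² = 0.0276
Total = 0.0297. Share from y = 0.00176/0.0297 = 0.0595.

5.95%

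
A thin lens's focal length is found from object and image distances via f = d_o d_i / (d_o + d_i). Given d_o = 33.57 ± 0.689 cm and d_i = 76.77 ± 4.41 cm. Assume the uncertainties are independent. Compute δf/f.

0.0226

∂f/∂d_o = (d_i/(d_o+d_i))² = 0.484;  ∂f/∂d_i = (d_o/(d_o+d_i))² = 0.0926
δf = √((∂f/∂d_o · δd_o)² + (∂f/∂d_i · δd_i)²) = √(0.111 + 0.167) = 0.527 cm
f = 23.36 cm, so δf/f = 0.527/23.36 = 0.0226.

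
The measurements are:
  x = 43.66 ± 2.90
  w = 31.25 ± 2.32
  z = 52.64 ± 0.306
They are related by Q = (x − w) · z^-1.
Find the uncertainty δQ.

Let u = x − w = 12.41. δu = √(δx² + δw²) = √(8.41 + 5.38) = 3.71, so δu/u = 0.299.
Q is then a monomial in u, z:
δQ/Q = √((δu/u)² + (-1·δz/z)²) = √(0.0896 + 3.38e-05) = 0.299
Q = 0.2358, so δQ = 0.299 × 0.2358 = 0.0706.

0.0706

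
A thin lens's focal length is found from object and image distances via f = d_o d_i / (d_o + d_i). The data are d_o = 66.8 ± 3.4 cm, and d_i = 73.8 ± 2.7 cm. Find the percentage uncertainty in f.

∂f/∂d_o = (d_i/(d_o+d_i))² = 0.276;  ∂f/∂d_i = (d_o/(d_o+d_i))² = 0.226
δf = √((∂f/∂d_o · δd_o)² + (∂f/∂d_i · δd_i)²) = √(0.877 + 0.371) = 1.12 cm
f = 35.1 cm, so δf/f = 1.12/35.1 = 0.0319.

3.19%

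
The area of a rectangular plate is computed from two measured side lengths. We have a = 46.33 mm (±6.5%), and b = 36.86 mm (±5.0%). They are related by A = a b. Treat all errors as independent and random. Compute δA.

Products/powers → add relative errors in quadrature, weighted by exponent:
  (1·δa/a)² = (1×0.0650)² = 0.00423;  (1·δb/b)² = (1×0.0500)² = 0.00250
δA/A = √(0.00673) = 0.0820
A = 1708 mm^2, so δA = 0.0820 × 1708 = 140 mm^2.

140 mm^2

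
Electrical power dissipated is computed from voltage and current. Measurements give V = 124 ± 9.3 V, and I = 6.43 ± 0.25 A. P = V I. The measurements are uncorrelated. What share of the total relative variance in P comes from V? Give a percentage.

78.8%

(δP/P)² = (1·δV/V)² + (1·δI/I)²
  V term: (1×0.0750)² = 0.00563
  I term: (1×0.0389)² = 0.00151
Total = 0.00714. Share from V = 0.00563/0.00714 = 0.788.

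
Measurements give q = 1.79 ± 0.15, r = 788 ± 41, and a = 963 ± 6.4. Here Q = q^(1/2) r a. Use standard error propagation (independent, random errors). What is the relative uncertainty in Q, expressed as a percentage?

6.71%

Each factor contributes (exponent × relative error)² to (δQ/Q)²:
  (½·δq/q)² = (0.5×0.0838)² = 0.00176;  (1·δr/r)² = (1×0.0520)² = 0.00271;  (1·δa/a)² = (1×0.00665)² = 4.42e-05
δQ/Q = √(0.00451) = 0.0671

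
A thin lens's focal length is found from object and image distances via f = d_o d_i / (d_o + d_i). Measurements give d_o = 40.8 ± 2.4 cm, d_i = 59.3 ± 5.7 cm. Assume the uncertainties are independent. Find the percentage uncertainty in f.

5.24%

∂f/∂d_o = (d_i/(d_o+d_i))² = 0.351;  ∂f/∂d_i = (d_o/(d_o+d_i))² = 0.166
δf = √((∂f/∂d_o · δd_o)² + (∂f/∂d_i · δd_i)²) = √(0.709 + 0.897) = 1.27 cm
f = 24.2 cm, so δf/f = 1.27/24.2 = 0.0524.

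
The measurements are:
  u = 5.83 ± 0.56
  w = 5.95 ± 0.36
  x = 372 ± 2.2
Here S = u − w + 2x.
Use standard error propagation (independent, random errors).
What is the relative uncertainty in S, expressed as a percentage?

Absolute uncertainties add in quadrature for a linear combination:
  (δu)² = 0.314;  (δw)² = 0.130;  (2·δx)² = 19.4
δS = √(19.8) = 4.45
S = 744, so δS/S = 4.45/744 = 0.00598.

0.598%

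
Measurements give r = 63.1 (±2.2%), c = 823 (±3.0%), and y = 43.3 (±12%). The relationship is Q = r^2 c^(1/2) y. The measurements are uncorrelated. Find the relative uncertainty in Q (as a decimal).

0.129

Each factor contributes (exponent × relative error)² to (δQ/Q)²:
  (2·δr/r)² = (2×0.0220)² = 0.00194;  (½·δc/c)² = (0.5×0.0300)² = 0.000225;  (1·δy/y)² = (1×0.120)² = 0.0144
δQ/Q = √(0.0166) = 0.129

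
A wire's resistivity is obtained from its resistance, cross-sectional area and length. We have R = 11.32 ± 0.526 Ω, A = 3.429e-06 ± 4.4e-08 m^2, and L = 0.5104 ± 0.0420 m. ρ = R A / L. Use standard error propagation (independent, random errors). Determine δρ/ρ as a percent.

Since ρ is a product/quotient, work with relative uncertainties:
  (1·δR/R)² = (1×0.0465)² = 0.00216;  (1·δA/A)² = (1×0.0128)² = 0.000165;  (-1·δL/L)² = (-1×0.0823)² = 0.00677
δρ/ρ = √(0.00910) = 0.0954

9.54%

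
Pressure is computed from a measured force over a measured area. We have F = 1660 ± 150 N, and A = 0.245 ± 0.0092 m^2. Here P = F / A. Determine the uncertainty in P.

663 Pa

Products/powers → add relative errors in quadrature, weighted by exponent:
  (1·δF/F)² = (1×0.0904)² = 0.00817;  (-1·δA/A)² = (-1×0.0376)² = 0.00141
δP/P = √(0.00958) = 0.0979
P = 6780 Pa, so δP = 0.0979 × 6780 = 663 Pa.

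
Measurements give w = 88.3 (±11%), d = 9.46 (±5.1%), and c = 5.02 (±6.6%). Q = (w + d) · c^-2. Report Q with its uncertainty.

Let u = w + d = 97.8. δu = √(δw² + δd²) = √(94.3 + 0.233) = 9.72, so δu/u = 0.0995.
Q is then a monomial in u, c:
δQ/Q = √((δu/u)² + (-2·δc/c)²) = √(0.00990 + 0.0174) = 0.165
Q = 3.88, so δQ = 0.165 × 3.88 = 0.641.

3.88 ± 0.641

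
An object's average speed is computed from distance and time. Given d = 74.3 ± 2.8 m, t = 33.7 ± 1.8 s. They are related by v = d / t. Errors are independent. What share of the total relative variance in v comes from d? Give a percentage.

33.2%

(δv/v)² = (1·δd/d)² + (-1·δt/t)²
  d term: (1×0.0377)² = 0.00142
  t term: (-1×0.0534)² = 0.00285
Total = 0.00427. Share from d = 0.00142/0.00427 = 0.332.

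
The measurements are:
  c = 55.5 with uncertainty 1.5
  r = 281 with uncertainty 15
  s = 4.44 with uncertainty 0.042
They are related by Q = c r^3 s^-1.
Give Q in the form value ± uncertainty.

(2.77 ± 0.451) × 10^8

Each factor contributes (exponent × relative error)² to (δQ/Q)²:
  (1·δc/c)² = (1×0.0270)² = 0.000730;  (3·δr/r)² = (3×0.0534)² = 0.0256;  (-1·δs/s)² = (-1×0.00946)² = 8.95e-05
δQ/Q = √(0.0265) = 0.163
Q = 2.77e+08, so δQ = 0.163 × 2.77e+08 = 4.51e+07.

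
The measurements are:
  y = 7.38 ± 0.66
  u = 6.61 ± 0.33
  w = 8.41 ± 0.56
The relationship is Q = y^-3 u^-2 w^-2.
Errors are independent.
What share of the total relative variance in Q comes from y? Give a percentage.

(δQ/Q)² = (-3·δy/y)² + (-2·δu/u)² + (-2·δw/w)²
  y term: (-3×0.0894)² = 0.0720
  u term: (-2×0.0499)² = 0.00997
  w term: (-2×0.0666)² = 0.0177
Total = 0.0997. Share from y = 0.0720/0.0997 = 0.722.

72.2%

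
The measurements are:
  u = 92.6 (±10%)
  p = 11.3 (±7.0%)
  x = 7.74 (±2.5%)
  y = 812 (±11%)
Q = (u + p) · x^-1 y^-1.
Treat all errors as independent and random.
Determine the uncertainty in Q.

0.00238

Let w = u + p = 104. δw = √(δu² + δp²) = √(85.7 + 0.626) = 9.29, so δw/w = 0.0894.
Q is then a monomial in w, x, y:
δQ/Q = √((δw/w)² + (-1·δx/x)² + (-1·δy/y)²) = √(0.00800 + 0.000625 + 0.0121) = 0.144
Q = 0.0165, so δQ = 0.144 × 0.0165 = 0.00238.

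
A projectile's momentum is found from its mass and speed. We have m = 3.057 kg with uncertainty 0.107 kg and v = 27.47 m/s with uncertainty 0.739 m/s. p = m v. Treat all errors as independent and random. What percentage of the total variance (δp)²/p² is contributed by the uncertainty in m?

62.9%

(δp/p)² = (1·δm/m)² + (1·δv/v)²
  m term: (1×0.0350)² = 0.00123
  v term: (1×0.0269)² = 0.000724
Total = 0.00195. Share from m = 0.00123/0.00195 = 0.629.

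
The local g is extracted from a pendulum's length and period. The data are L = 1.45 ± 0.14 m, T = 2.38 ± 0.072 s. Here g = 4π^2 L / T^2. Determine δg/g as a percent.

Since g is a product/quotient, work with relative uncertainties:
  (1·δL/L)² = (1×0.0966)² = 0.00932;  (-2·δT/T)² = (-2×0.0303)² = 0.00366
δg/g = √(0.0130) = 0.114

11.4%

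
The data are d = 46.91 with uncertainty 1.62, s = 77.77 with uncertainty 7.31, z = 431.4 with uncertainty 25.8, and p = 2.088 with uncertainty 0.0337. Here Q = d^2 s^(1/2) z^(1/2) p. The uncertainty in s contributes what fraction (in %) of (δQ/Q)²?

27.2%

(δQ/Q)² = (2·δd/d)² + (½·δs/s)² + (½·δz/z)² + (1·δp/p)²
  d term: (2×0.0345)² = 0.00477
  s term: (0.5×0.0940)² = 0.00221
  z term: (0.5×0.0598)² = 0.000894
  p term: (1×0.0161)² = 0.000260
Total = 0.00813. Share from s = 0.00221/0.00813 = 0.272.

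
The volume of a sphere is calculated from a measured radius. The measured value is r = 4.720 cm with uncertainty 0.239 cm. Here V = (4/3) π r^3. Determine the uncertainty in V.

For a monomial V ∝ r^3, fractional errors add in quadrature:
  (3·δr/r)² = (3×0.0506)² = 0.0231
δV/V = √(0.0231) = 0.152
V = 440.5 cm^3, so δV = 0.152 × 440.5 = 66.9 cm^3.

66.9 cm^3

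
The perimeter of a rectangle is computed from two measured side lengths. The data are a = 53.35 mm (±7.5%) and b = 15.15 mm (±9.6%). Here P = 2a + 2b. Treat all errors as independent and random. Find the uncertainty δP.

Absolute uncertainties add in quadrature for a linear combination:
  (2·δa)² = 64.0;  (2·δb)² = 8.46
δP = √(72.5) = 8.51 mm

8.51 mm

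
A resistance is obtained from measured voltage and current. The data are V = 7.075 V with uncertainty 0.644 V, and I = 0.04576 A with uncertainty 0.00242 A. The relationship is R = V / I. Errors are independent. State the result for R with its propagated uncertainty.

154.6 ± 16.3 Ω

For a monomial R ∝ V, I^-1, fractional errors add in quadrature:
  (1·δV/V)² = (1×0.0910)² = 0.00829;  (-1·δI/I)² = (-1×0.0529)² = 0.00280
δR/R = √(0.0111) = 0.105
R = 154.6 Ω, so δR = 0.105 × 154.6 = 16.3 Ω.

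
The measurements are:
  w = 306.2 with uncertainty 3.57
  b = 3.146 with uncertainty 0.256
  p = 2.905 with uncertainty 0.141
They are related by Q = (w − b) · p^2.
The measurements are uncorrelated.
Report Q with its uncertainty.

2557 ± 250

Let u = w − b = 303.1. δu = √(δw² + δb²) = √(12.7 + 0.0655) = 3.58, so δu/u = 0.0118.
Q is then a monomial in u, p:
δQ/Q = √((δu/u)² + (2·δp/p)²) = √(0.000139 + 0.00942) = 0.0978
Q = 2557, so δQ = 0.0978 × 2557 = 250.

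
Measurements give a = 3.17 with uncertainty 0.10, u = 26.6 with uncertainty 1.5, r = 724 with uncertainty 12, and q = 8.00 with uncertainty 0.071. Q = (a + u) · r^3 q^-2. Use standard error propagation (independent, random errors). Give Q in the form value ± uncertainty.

Let w = a + u = 29.8. δw = √(δa² + δu²) = √(0.0100 + 2.25) = 1.50, so δw/w = 0.0505.
Q is then a monomial in w, r, q:
δQ/Q = √((δw/w)² + (3·δr/r)² + (-2·δq/q)²) = √(0.00255 + 0.00247 + 0.000315) = 0.0731
Q = 1.77e+08, so δQ = 0.0731 × 1.77e+08 = 1.29e+07.

(1.77 ± 0.129) × 10^8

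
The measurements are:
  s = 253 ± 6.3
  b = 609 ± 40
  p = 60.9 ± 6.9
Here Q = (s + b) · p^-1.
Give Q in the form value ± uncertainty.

14.2 ± 1.74

Let u = s + b = 862. δu = √(δs² + δb²) = √(39.7 + 1600) = 40.5, so δu/u = 0.0470.
Q is then a monomial in u, p:
δQ/Q = √((δu/u)² + (-1·δp/p)²) = √(0.00221 + 0.0128) = 0.123
Q = 14.2, so δQ = 0.123 × 14.2 = 1.74.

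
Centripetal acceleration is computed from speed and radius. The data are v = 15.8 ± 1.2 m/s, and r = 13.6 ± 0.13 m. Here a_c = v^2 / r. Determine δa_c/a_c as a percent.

For a monomial a_c ∝ v^2, r^-1, fractional errors add in quadrature:
  (2·δv/v)² = (2×0.0759)² = 0.0231;  (-1·δr/r)² = (-1×0.00956)² = 9.14e-05
δa_c/a_c = √(0.0232) = 0.152

15.2%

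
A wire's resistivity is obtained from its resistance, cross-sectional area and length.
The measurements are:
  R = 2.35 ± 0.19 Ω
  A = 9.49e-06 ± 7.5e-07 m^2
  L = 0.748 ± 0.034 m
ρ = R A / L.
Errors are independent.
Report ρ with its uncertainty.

Relative error in a monomial: (δρ/ρ)² = Σ (nᵢ · δxᵢ/xᵢ)².
  (1·δR/R)² = (1×0.0809)² = 0.00654;  (1·δA/A)² = (1×0.0790)² = 0.00625;  (-1·δL/L)² = (-1×0.0455)² = 0.00207
δρ/ρ = √(0.0148) = 0.122
ρ = 2.98e-05 Ω·m, so δρ = 0.122 × 2.98e-05 = 3.63e-06 Ω·m.

(2.98 ± 0.363) × 10^-5 Ω·m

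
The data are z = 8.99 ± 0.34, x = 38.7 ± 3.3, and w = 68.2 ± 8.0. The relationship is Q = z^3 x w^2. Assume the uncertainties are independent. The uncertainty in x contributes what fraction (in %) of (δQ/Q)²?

(δQ/Q)² = (3·δz/z)² + (1·δx/x)² + (2·δw/w)²
  z term: (3×0.0378)² = 0.0129
  x term: (1×0.0853)² = 0.00727
  w term: (2×0.117)² = 0.0550
Total = 0.0752. Share from x = 0.00727/0.0752 = 0.0967.

9.67%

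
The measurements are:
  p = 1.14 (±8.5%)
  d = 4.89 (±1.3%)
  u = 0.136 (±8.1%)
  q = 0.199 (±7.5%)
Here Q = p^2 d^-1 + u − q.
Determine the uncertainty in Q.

Let w = p^2·d^-1 = 0.266. δw/w = √((2·δp/p)² + (-1·δd/d)²) = √(0.0289 + 0.000169) = 0.170, so δw = 0.0453.
Q = w + u − q: δQ = √(δw² + δu² + δq²) = √(0.00205 + 0.000121 + 0.000223) = 0.0490

0.0490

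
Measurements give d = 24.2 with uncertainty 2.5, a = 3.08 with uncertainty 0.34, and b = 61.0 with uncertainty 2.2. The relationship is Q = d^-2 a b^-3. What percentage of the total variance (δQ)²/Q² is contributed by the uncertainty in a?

18.3%

(δQ/Q)² = (-2·δd/d)² + (1·δa/a)² + (-3·δb/b)²
  d term: (-2×0.103)² = 0.0427
  a term: (1×0.110)² = 0.0122
  b term: (-3×0.0361)² = 0.0117
Total = 0.0666. Share from a = 0.0122/0.0666 = 0.183.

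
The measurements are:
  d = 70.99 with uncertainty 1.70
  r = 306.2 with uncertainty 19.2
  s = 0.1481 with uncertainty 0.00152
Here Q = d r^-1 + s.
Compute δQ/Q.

0.0412

Let p = d·r^-1 = 0.2318. δp/p = √((1·δd/d)² + (-1·δr/r)²) = √(0.000573 + 0.00393) = 0.0671, so δp = 0.0156.
Q = p + s: δQ = √(δp² + δs²) = √(0.000242 + 2.31e-06) = 0.0156
Q = 0.3799, so δQ/Q = 0.0156/0.3799 = 0.0412.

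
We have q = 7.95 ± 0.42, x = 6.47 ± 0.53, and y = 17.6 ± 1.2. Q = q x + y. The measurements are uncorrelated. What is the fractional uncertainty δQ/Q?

0.0747

Let p = q·x = 51.4. δp/p = √((1·δq/q)² + (1·δx/x)²) = √(0.00279 + 0.00671) = 0.0975, so δp = 5.01.
Q = p + y: δQ = √(δp² + δy²) = √(25.1 + 1.44) = 5.16
Q = 69.0, so δQ/Q = 5.16/69.0 = 0.0747.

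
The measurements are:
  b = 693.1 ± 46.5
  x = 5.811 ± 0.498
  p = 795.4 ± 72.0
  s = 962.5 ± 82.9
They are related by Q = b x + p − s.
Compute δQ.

452

Let w = b·x = 4028. δw/w = √((1·δb/b)² + (1·δx/x)²) = √(0.00450 + 0.00734) = 0.109, so δw = 438.
Q = w + p − s: δQ = √(δw² + δp² + δs²) = √(1.92e+05 + 5180 + 6870) = 452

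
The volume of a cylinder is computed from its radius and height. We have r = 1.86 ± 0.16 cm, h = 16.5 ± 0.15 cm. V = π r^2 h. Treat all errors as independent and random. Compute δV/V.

Each factor contributes (exponent × relative error)² to (δV/V)²:
  (2·δr/r)² = (2×0.0860)² = 0.0296;  (1·δh/h)² = (1×0.00909)² = 8.26e-05
δV/V = √(0.0297) = 0.172

0.172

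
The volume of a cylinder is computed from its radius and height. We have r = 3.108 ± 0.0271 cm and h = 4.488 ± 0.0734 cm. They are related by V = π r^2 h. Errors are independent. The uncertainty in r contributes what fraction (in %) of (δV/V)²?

(δV/V)² = (2·δr/r)² + (1·δh/h)²
  r term: (2×0.00872)² = 0.000304
  h term: (1×0.0164)² = 0.000267
Total = 0.000572. Share from r = 0.000304/0.000572 = 0.532.

53.2%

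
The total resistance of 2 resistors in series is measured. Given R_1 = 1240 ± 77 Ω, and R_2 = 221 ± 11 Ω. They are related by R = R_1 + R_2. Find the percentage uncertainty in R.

5.32%

Absolute uncertainties add in quadrature for a linear combination:
  (δR_1)² = 5930;  (δR_2)² = 121
δR = √(6050) = 77.8 Ω
R = 1460 Ω, so δR/R = 77.8/1460 = 0.0532.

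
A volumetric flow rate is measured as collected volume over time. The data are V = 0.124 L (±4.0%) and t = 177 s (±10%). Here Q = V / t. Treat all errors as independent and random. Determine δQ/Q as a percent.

10.8%

Q is a product of powers, so relative uncertainties combine in quadrature:
  (1·δV/V)² = (1×0.0400)² = 0.00160;  (-1·δt/t)² = (-1×0.100)² = 0.0100
δQ/Q = √(0.0116) = 0.108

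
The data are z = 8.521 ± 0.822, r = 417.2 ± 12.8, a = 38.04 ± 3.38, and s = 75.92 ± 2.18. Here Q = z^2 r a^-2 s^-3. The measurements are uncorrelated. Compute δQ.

Products/powers → add relative errors in quadrature, weighted by exponent:
  (2·δz/z)² = (2×0.0965)² = 0.0372;  (1·δr/r)² = (1×0.0307)² = 0.000941;  (-2·δa/a)² = (-2×0.0889)² = 0.0316;  (-3·δs/s)² = (-3×0.0287)² = 0.00742
δQ/Q = √(0.0772) = 0.278
Q = 4.784e-05, so δQ = 0.278 × 4.784e-05 = 1.33e-05.

1.33e-05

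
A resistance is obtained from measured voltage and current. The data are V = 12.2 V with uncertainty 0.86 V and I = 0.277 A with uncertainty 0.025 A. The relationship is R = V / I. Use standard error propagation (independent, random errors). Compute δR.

Relative error in a monomial: (δR/R)² = Σ (nᵢ · δxᵢ/xᵢ)².
  (1·δV/V)² = (1×0.0705)² = 0.00497;  (-1·δI/I)² = (-1×0.0903)² = 0.00815
δR/R = √(0.0131) = 0.115
R = 44.0 Ω, so δR = 0.115 × 44.0 = 5.04 Ω.

5.04 Ω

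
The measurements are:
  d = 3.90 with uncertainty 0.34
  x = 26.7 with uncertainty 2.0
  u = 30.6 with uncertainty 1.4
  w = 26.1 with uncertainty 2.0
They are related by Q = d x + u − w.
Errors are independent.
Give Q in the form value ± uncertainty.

109 ± 12.2

Let p = d·x = 104. δp/p = √((1·δd/d)² + (1·δx/x)²) = √(0.00760 + 0.00561) = 0.115, so δp = 12.0.
Q = p + u − w: δQ = √(δp² + δu² + δw²) = √(143 + 1.96 + 4.00) = 12.2
Q = 109.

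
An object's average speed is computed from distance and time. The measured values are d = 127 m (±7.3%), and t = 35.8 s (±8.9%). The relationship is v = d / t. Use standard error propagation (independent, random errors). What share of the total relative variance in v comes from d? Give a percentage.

40.2%

(δv/v)² = (1·δd/d)² + (-1·δt/t)²
  d term: (1×0.0730)² = 0.00533
  t term: (-1×0.0890)² = 0.00792
Total = 0.0133. Share from d = 0.00533/0.0133 = 0.402.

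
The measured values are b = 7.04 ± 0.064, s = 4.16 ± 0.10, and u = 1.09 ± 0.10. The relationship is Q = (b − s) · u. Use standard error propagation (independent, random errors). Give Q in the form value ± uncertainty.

Let w = b − s = 2.88. δw = √(δb² + δs²) = √(0.00410 + 0.0100) = 0.119, so δw/w = 0.0412.
Q is then a monomial in w, u:
δQ/Q = √((δw/w)² + (1·δu/u)²) = √(0.00170 + 0.00842) = 0.101
Q = 3.14, so δQ = 0.101 × 3.14 = 0.316.

3.14 ± 0.316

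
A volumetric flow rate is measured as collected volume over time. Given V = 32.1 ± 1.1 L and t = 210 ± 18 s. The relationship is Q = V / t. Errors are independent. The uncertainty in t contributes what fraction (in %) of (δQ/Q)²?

(δQ/Q)² = (1·δV/V)² + (-1·δt/t)²
  V term: (1×0.0343)² = 0.00117
  t term: (-1×0.0857)² = 0.00735
Total = 0.00852. Share from t = 0.00735/0.00852 = 0.862.

86.2%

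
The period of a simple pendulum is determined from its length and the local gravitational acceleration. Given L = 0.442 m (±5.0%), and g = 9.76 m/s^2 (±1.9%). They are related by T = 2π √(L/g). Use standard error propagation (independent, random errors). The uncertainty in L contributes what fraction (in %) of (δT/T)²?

87.4%

(δT/T)² = (½·δL/L)² + (−½·δg/g)²
  L term: (0.5×0.0500)² = 0.000625
  g term: (-0.5×0.0190)² = 9.02e-05
Total = 0.000715. Share from L = 0.000625/0.000715 = 0.874.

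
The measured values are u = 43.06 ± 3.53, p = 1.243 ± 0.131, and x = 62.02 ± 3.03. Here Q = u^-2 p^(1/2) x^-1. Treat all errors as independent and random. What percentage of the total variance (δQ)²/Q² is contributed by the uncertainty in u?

83.9%

(δQ/Q)² = (-2·δu/u)² + (½·δp/p)² + (-1·δx/x)²
  u term: (-2×0.0820)² = 0.0269
  p term: (0.5×0.105)² = 0.00278
  x term: (-1×0.0489)² = 0.00239
Total = 0.0320. Share from u = 0.0269/0.0320 = 0.839.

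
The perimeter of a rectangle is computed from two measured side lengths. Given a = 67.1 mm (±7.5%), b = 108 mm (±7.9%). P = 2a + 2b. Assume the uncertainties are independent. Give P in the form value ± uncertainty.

For a sum/difference, combine absolute errors in quadrature:
  (2·δa)² = 101;  (2·δb)² = 291
δP = √(392) = 19.8 mm
P = 350 mm.

350 ± 19.8 mm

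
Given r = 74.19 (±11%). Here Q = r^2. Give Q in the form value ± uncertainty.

5504 ± 1210

Q ∝ r^2, so δQ/Q = |2| · δr/r = 2 × 0.110 = 0.220.
Q = 5504, so δQ = 0.220 × 5504 = 1210.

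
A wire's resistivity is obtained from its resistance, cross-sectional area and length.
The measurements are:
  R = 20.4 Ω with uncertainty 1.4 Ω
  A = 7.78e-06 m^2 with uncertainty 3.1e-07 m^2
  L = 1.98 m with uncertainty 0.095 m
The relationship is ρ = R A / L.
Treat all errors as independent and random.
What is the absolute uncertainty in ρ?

7.43e-06 Ω·m

Each factor contributes (exponent × relative error)² to (δρ/ρ)²:
  (1·δR/R)² = (1×0.0686)² = 0.00471;  (1·δA/A)² = (1×0.0398)² = 0.00159;  (-1·δL/L)² = (-1×0.0480)² = 0.00230
δρ/ρ = √(0.00860) = 0.0927
ρ = 8.02e-05 Ω·m, so δρ = 0.0927 × 8.02e-05 = 7.43e-06 Ω·m.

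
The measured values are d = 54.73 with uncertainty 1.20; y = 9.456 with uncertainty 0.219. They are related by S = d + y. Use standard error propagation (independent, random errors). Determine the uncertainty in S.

Sums and differences: (δS)² = Σ (cᵢ δxᵢ)².
  (δd)² = 1.44;  (δy)² = 0.0480
δS = √(1.49) = 1.22

1.22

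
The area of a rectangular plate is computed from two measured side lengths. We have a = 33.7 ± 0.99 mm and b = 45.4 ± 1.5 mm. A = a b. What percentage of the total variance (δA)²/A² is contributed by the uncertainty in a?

44.2%

(δA/A)² = (1·δa/a)² + (1·δb/b)²
  a term: (1×0.0294)² = 0.000863
  b term: (1×0.0330)² = 0.00109
Total = 0.00195. Share from a = 0.000863/0.00195 = 0.442.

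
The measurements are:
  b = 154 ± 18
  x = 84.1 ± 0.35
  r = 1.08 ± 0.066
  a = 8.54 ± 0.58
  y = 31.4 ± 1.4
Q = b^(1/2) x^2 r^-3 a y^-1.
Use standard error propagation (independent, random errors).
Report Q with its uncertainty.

19000 ± 3960

Products/powers → add relative errors in quadrature, weighted by exponent:
  (½·δb/b)² = (0.5×0.117)² = 0.00342;  (2·δx/x)² = (2×0.00416)² = 6.93e-05;  (-3·δr/r)² = (-3×0.0611)² = 0.0336;  (1·δa/a)² = (1×0.0679)² = 0.00461;  (-1·δy/y)² = (-1×0.0446)² = 0.00199
δQ/Q = √(0.0437) = 0.209
Q = 19000, so δQ = 0.209 × 19000 = 3960.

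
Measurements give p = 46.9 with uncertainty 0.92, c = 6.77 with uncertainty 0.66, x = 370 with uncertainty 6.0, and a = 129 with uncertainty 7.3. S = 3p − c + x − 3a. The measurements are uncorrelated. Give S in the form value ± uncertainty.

117 ± 22.9

Sums and differences: (δS)² = Σ (cᵢ δxᵢ)².
  (3·δp)² = 7.62;  (δc)² = 0.436;  (δx)² = 36.0;  (3·δa)² = 480
δS = √(524) = 22.9
S = 117.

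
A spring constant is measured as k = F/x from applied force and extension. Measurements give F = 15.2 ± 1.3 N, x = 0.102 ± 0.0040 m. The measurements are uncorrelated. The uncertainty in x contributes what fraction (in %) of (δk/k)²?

17.4%

(δk/k)² = (1·δF/F)² + (-1·δx/x)²
  F term: (1×0.0855)² = 0.00731
  x term: (-1×0.0392)² = 0.00154
Total = 0.00885. Share from x = 0.00154/0.00885 = 0.174.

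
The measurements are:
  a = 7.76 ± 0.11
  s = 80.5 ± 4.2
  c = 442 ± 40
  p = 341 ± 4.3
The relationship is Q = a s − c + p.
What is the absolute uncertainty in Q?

52.5

Let w = a·s = 625. δw/w = √((1·δa/a)² + (1·δs/s)²) = √(0.000201 + 0.00272) = 0.0541, so δw = 33.8.
Q = w − c + p: δQ = √(δw² + δc² + δp²) = √(1140 + 1600 + 18.5) = 52.5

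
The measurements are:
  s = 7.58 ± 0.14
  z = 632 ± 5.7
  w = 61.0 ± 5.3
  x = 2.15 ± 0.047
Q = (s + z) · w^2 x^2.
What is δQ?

Let u = s + z = 640. δu = √(δs² + δz²) = √(0.0196 + 32.5) = 5.70, so δu/u = 0.00891.
Q is then a monomial in u, w, x:
δQ/Q = √((δu/u)² + (2·δw/w)² + (2·δx/x)²) = √(7.95e-05 + 0.0302 + 0.00191) = 0.179
Q = 1.1e+07, so δQ = 0.179 × 1.1e+07 = 1.97e+06.

1.97e+06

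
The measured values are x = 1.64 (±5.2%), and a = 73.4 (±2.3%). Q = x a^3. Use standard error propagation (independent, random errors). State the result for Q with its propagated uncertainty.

For a monomial Q ∝ x, a^3, fractional errors add in quadrature:
  (1·δx/x)² = (1×0.0520)² = 0.00270;  (3·δa/a)² = (3×0.0230)² = 0.00476
δQ/Q = √(0.00747) = 0.0864
Q = 6.49e+05, so δQ = 0.0864 × 6.49e+05 = 56000.

(6.49 ± 0.560) × 10^5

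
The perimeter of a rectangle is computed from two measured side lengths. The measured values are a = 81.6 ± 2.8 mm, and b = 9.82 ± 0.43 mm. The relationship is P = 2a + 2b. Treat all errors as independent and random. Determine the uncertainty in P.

5.67 mm

Each term contributes (cᵢ δxᵢ)² to (δP)²:
  (2·δa)² = 31.4;  (2·δb)² = 0.740
δP = √(32.1) = 5.67 mm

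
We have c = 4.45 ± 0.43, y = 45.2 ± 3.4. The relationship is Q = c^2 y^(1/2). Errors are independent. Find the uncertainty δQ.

26.2

Relative error in a monomial: (δQ/Q)² = Σ (nᵢ · δxᵢ/xᵢ)².
  (2·δc/c)² = (2×0.0966)² = 0.0373;  (½·δy/y)² = (0.5×0.0752)² = 0.00141
δQ/Q = √(0.0388) = 0.197
Q = 133, so δQ = 0.197 × 133 = 26.2.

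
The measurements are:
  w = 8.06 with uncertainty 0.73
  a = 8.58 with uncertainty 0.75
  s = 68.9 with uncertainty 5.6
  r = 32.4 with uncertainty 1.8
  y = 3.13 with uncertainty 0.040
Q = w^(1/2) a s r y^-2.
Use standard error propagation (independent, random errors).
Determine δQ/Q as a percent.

14.2%

Relative error in a monomial: (δQ/Q)² = Σ (nᵢ · δxᵢ/xᵢ)².
  (½·δw/w)² = (0.5×0.0906)² = 0.00205;  (1·δa/a)² = (1×0.0874)² = 0.00764;  (1·δs/s)² = (1×0.0813)² = 0.00661;  (1·δr/r)² = (1×0.0556)² = 0.00309;  (-2·δy/y)² = (-2×0.0128)² = 0.000653
δQ/Q = √(0.0200) = 0.142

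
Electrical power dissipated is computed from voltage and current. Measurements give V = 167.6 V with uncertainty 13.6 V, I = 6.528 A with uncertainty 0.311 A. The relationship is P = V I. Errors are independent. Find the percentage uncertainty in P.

9.41%

For a monomial P ∝ V, I, fractional errors add in quadrature:
  (1·δV/V)² = (1×0.0811)² = 0.00658;  (1·δI/I)² = (1×0.0476)² = 0.00227
δP/P = √(0.00885) = 0.0941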